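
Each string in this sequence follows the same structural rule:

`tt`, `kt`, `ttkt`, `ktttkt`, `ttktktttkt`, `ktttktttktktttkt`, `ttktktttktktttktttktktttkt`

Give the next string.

ktttktttktktttktttktktttktktttktttktktttkt

From term 3 onward, concatenate the second-to-last term with the last: tt·kt = ttkt, kt·ttkt = ktttkt, …
Continuing: ktttktttktktttkt · ttktktttktktttktttktktttkt gives term 8.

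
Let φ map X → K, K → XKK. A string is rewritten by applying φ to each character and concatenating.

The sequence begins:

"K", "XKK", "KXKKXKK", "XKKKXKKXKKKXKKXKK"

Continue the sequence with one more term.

φ(XKKKXKKXKKKXKKXKK) expands symbol-by-symbol to K XKK XKK XKK K XKK XKK K XKK XKK XKK K XKK XKK K XKK XKK; joining the 17 pieces gives the next term.

KXKKXKKXKKKXKKXKKKXKKXKKXKKKXKKXKKKXKKXKK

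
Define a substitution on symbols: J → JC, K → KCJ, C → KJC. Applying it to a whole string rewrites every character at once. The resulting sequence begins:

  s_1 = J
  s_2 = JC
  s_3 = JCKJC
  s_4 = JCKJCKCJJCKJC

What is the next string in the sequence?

Rewriting the 13 symbols of JCKJCKCJJCKJC one by one yields JC KJC KCJ JC KJC KCJ KJC JC JC KJC KCJ JC KJC; concatenated:

JCKJCKCJJCKJCKCJKJCJCJCKJCKCJJCKJC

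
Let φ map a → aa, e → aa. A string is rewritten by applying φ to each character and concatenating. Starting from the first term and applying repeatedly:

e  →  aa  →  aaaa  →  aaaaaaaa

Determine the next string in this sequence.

aaaaaaaaaaaaaaaa

Apply φ to aaaaaaaa symbol by symbol: a→aa, a→aa, a→aa, a→aa, a→aa, a→aa, a→aa, a→aa; joined: aa aa aa aa aa aa aa aa.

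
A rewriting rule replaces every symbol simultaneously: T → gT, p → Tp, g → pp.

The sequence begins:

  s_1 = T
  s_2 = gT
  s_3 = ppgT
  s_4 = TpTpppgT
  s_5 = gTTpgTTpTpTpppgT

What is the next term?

Rewriting the 16 symbols of gTTpgTTpTpTpppgT one by one yields pp gT gT Tp pp gT gT Tp gT Tp gT Tp Tp Tp pp gT; concatenated:

ppgTgTTpppgTgTTpgTTpgTTpTpTpppgT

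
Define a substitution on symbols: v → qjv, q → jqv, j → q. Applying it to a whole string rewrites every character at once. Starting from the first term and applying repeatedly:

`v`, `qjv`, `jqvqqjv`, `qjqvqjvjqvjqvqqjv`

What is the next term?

Applying the rule to each of the 17 symbols of qjqvqjvjqvjqvqqjv gives the pieces jqv q jqv qjv jqv q qjv q jqv qjv q jqv qjv jqv jqv q qjv, which concatenate to the answer.

jqvqjqvqjvjqvqqjvqjqvqjvqjqvqjvjqvjqvqqjv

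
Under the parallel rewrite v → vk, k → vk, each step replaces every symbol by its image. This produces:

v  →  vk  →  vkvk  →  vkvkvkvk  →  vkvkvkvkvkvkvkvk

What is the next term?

vkvkvkvkvkvkvkvkvkvkvkvkvkvkvkvk

φ(vkvkvkvkvkvkvkvk) expands symbol-by-symbol to vk vk vk vk vk vk vk vk vk vk vk vk vk vk vk vk; joining the 16 pieces gives the next term.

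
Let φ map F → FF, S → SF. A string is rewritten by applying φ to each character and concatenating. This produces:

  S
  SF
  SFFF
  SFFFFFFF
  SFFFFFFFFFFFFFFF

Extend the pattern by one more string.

SFFFFFFFFFFFFFFFFFFFFFFFFFFFFFFF

Applying the rule to each of the 16 symbols of SFFFFFFFFFFFFFFF gives the pieces SF FF FF FF FF FF FF FF FF FF FF FF FF FF FF FF, which concatenate to the answer.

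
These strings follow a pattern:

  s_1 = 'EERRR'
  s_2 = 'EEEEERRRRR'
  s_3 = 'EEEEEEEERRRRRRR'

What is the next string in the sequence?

EEEEEEEEEEERRRRRRRRR

Each string has the form E^{3n-1} R^{2n+1} (n = 1, 2, …).
Setting n = 4 gives 11, 9 characters in each block.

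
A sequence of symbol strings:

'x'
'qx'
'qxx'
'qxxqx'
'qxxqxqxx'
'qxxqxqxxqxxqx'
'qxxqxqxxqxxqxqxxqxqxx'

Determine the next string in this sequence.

qxxqxqxxqxxqxqxxqxqxxqxxqxqxxqxxqx

This is a Fibonacci-style word recurrence s(k) = s(k−1)·s(k−2): e.g. qx·x = qxx.
The next term joins qxxqxqxxqxxqxqxxqxqxx and qxxqxqxxqxxqx.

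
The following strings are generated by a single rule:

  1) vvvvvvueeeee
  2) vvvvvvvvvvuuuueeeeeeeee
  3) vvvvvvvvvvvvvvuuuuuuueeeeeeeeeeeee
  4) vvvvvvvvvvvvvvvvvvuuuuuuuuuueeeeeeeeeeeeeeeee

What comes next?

The n-th term is 4n+2 v's then 3n-2 u's then 4n+1 e's (n = 1, 2, …).
At n = 5 the blocks have lengths 22, 13, 21.

vvvvvvvvvvvvvvvvvvvvvvuuuuuuuuuuuuueeeeeeeeeeeeeeeeeeeee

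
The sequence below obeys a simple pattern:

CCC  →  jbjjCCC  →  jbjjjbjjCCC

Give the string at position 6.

The strings grow by a fixed prefix jbjj each time.
From jbjjjbjjCCC, 3 further steps: jbjjjbjjCCC → jbjjjbjjjbjjCCC → jbjjjbjjjbjjjbjjCCC → (answer).

jbjjjbjjjbjjjbjjjbjjCCC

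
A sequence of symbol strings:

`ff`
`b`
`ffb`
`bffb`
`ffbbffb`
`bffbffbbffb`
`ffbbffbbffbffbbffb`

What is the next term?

This is a Fibonacci-style word recurrence s(k) = s(k−2)·s(k−1): e.g. ff·b = ffb.
The next term joins bffbffbbffb and ffbbffbbffbffbbffb.

bffbffbbffbffbbffbbffbffbbffb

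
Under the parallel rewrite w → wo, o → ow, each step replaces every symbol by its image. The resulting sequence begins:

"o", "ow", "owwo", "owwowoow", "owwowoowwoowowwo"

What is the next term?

Rewriting the 16 symbols of owwowoowwoowowwo one by one yields ow wo wo ow wo ow ow wo wo ow ow wo ow wo wo ow; concatenated:

owwowoowwoowowwowoowowwoowwowoow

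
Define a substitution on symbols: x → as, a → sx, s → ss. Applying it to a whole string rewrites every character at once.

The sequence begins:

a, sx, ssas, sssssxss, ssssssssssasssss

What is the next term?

Rewriting the 16 symbols of ssssssssssasssss one by one yields ss ss ss ss ss ss ss ss ss ss sx ss ss ss ss ss; concatenated:

sssssssssssssssssssssxssssssssss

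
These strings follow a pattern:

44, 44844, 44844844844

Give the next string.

Each string is two copies of the previous one joined by '8'.
Doubling 44844844844 with '8' between the halves:

44844844844844844844844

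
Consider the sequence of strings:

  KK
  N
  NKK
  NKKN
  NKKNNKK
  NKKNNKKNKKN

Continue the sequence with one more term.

This is a Fibonacci-style word recurrence s(k) = s(k−1)·s(k−2): e.g. N·KK = NKK.
So term 7 is NKKNNKKNKKN·NKKNNKK.

NKKNNKKNKKNNKKNNKK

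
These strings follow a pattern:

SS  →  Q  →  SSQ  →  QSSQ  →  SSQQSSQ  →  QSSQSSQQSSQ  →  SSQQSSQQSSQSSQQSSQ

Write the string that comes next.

QSSQSSQQSSQSSQQSSQQSSQSSQQSSQ

This is a Fibonacci-style word recurrence s(k) = s(k−2)·s(k−1): e.g. SS·Q = SSQ.
So term 8 is QSSQSSQQSSQ·SSQQSSQQSSQSSQQSSQ.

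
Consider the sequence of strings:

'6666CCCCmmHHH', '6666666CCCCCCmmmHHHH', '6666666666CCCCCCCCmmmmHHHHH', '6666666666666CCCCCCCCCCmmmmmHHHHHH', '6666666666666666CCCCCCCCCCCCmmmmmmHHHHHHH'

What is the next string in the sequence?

6666666666666666666CCCCCCCCCCCCCCmmmmmmmHHHHHHHH

The n-th term is 3n+1 6's then 2n+2 C's then n+1 m's then n+2 H's (n = 1, 2, …).
For the next term, n = 6, so the run lengths are 19, 14, 7, 8.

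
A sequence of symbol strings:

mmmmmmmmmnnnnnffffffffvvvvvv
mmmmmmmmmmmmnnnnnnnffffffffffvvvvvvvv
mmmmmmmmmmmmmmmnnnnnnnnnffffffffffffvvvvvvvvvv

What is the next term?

The n-th term is 3n m's then 2n-1 n's then 2n+2 f's then 2n v's, where the shown terms are n = 3, 4, 5.
For the next term, n = 6, so the run lengths are 18, 11, 14, 12.

mmmmmmmmmmmmmmmmmmnnnnnnnnnnnffffffffffffffvvvvvvvvvvvv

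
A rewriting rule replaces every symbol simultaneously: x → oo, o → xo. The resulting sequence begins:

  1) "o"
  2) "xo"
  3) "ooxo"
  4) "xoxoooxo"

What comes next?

ooxoooxoxoxoooxo

Expanding xoxoooxo: x→oo, o→xo, x→oo, o→xo, o→xo, o→xo, x→oo, o→xo. Concatenated: oo xo oo xo xo xo oo xo.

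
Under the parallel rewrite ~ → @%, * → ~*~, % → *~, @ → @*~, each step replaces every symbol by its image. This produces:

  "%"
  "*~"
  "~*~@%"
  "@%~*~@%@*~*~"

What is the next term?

Expanding @%~*~@%@*~*~: @→@*~, %→*~, ~→@%, *→~*~, ~→@%, @→@*~, %→*~, @→@*~, *→~*~, ~→@%, *→~*~, ~→@%. Concatenated: @*~ *~ @% ~*~ @% @*~ *~ @*~ ~*~ @% ~*~ @%.

@*~*~@%~*~@%@*~*~@*~~*~@%~*~@%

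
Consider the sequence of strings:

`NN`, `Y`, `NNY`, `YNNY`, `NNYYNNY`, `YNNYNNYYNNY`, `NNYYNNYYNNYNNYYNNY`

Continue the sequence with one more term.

YNNYNNYYNNYNNYYNNYYNNYNNYYNNY

From term 3 onward, concatenate the second-to-last term with the last: NN·Y = NNY, Y·NNY = YNNY, …
Continuing: YNNYNNYYNNY · NNYYNNYYNNYNNYYNNY gives term 8.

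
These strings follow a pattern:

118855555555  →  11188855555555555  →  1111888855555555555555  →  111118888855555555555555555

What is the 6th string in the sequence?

Each string has the form 1^{n} 8^{n} 5^{3n+2}, where the shown terms are n = 2, 3, 4, 5.
At n = 7 the blocks have lengths 7, 7, 23.

1111111888888855555555555555555555555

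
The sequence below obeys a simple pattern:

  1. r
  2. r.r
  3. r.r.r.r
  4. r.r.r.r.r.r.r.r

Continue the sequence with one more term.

Each string is two copies of the previous one joined by '.'.
Doubling r.r.r.r.r.r.r.r with '.' between the halves:

r.r.r.r.r.r.r.r.r.r.r.r.r.r.r.r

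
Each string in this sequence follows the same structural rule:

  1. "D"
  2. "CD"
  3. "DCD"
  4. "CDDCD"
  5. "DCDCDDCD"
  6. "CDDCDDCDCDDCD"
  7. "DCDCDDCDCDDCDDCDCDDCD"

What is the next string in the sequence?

CDDCDDCDCDDCDDCDCDDCDCDDCDDCDCDDCD

From term 3 onward, concatenate the second-to-last term with the last: D·CD = DCD, CD·DCD = CDDCD, …
The next term joins CDDCDDCDCDDCD and DCDCDDCDCDDCDDCDCDDCD.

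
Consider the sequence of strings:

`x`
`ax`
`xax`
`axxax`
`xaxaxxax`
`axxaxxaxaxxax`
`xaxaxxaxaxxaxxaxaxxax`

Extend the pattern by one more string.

axxaxxaxaxxaxxaxaxxaxaxxaxxaxaxxax

From term 3 onward, concatenate the second-to-last term with the last: x·ax = xax, ax·xax = axxax, …
The next term joins axxaxxaxaxxax and xaxaxxaxaxxaxxaxaxxax.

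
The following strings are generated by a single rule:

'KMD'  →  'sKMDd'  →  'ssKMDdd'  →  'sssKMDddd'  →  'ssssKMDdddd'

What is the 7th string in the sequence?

s(k+1) = s·s(k)·d, so each term gains s as a prefix and d as a suffix.
From ssssKMDdddd, 2 further steps: ssssKMDdddd → sssssKMDddddd → (answer).

ssssssKMDdddddd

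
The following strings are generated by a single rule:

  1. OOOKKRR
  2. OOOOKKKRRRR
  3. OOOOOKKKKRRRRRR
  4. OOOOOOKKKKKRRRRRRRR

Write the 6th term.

OOOOOOOOKKKKKKKRRRRRRRRRRRR

Each string has the form O^{n+2} K^{n+1} R^{2n} (n = 1, 2, …).
Setting n = 6 gives 8, 7, 12 characters in each block.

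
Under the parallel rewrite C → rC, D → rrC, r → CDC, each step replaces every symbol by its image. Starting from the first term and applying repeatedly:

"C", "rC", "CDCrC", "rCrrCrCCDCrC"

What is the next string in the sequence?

Apply φ to rCrrCrCCDCrC symbol by symbol: r→CDC, C→rC, r→CDC, r→CDC, C→rC, r→CDC, C→rC, C→rC, D→rrC, C→rC, r→CDC, C→rC; joined: CDC rC CDC CDC rC CDC rC rC rrC rC CDC rC.

CDCrCCDCCDCrCCDCrCrCrrCrCCDCrC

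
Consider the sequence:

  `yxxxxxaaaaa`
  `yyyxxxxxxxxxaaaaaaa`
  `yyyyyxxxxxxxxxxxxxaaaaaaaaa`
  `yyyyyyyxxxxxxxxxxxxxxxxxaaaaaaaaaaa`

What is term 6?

yyyyyyyyyyyxxxxxxxxxxxxxxxxxxxxxxxxxaaaaaaaaaaaaaaa

Term n consists of 2n-1 y's, followed by 4n+1 x's, followed by 2n+3 a's (n = 1, 2, …).
Setting n = 6 gives 11, 25, 15 characters in each block.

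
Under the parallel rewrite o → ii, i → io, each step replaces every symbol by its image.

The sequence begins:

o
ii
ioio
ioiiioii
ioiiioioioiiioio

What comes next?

Replace each of the 16 characters of ioiiioioioiiioio in place — io ii io io io ii io ii io ii io io io ii io ii — and concatenate.

ioiiioioioiiioiiioiiioioioiiioii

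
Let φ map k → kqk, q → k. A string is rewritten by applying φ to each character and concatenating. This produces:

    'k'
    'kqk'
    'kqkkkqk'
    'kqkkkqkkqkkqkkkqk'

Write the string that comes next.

kqkkkqkkqkkqkkkqkkqkkkqkkqkkkqkkqkkqkkkqk

Replace each of the 17 characters of kqkkkqkkqkkqkkkqk in place — kqk k kqk kqk kqk k kqk kqk k kqk kqk k kqk kqk kqk k kqk — and concatenate.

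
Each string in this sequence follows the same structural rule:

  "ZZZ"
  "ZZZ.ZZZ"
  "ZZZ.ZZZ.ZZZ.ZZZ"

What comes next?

ZZZ.ZZZ.ZZZ.ZZZ.ZZZ.ZZZ.ZZZ.ZZZ

s(k+1) = s(k)·.·s(k) — each term doubles the last with '.' between the halves.
So the next term is two copies of ZZZ.ZZZ.ZZZ.ZZZ with '.' between the halves.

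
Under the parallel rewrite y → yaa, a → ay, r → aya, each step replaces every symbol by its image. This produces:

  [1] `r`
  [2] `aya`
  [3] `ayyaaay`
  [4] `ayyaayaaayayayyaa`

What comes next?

ayyaayaaayayyaaayayayyaaayyaaayyaayaaayay

Replace each of the 17 characters of ayyaayaaayayayyaa in place — ay yaa yaa ay ay yaa ay ay ay yaa ay yaa ay yaa yaa ay ay — and concatenate.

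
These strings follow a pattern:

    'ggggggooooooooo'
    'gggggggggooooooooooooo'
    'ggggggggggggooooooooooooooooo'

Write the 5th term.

Each string has the form g^{3n} o^{4n+1}, where the shown terms are n = 2, 3, 4.
For term 5, n = 6, so the run lengths are 18, 25.

ggggggggggggggggggooooooooooooooooooooooooo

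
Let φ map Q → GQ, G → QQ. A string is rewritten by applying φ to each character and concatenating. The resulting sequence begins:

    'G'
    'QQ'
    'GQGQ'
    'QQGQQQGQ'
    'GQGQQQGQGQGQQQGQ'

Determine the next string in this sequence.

QQGQQQGQGQGQQQGQQQGQQQGQGQGQQQGQ

φ(GQGQQQGQGQGQQQGQ) expands symbol-by-symbol to QQ GQ QQ GQ GQ GQ QQ GQ QQ GQ QQ GQ GQ GQ QQ GQ; joining the 16 pieces gives the next term.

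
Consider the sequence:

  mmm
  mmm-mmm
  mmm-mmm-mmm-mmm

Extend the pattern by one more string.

Each string is two copies of the previous one joined by '-'.
Doubling mmm-mmm-mmm-mmm with '-' between the halves:

mmm-mmm-mmm-mmm-mmm-mmm-mmm-mmm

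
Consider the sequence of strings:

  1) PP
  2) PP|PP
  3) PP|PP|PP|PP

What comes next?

PP|PP|PP|PP|PP|PP|PP|PP

Each string is two copies of the previous one joined by '|'.
So the next term is two copies of PP|PP|PP|PP with '|' between the halves.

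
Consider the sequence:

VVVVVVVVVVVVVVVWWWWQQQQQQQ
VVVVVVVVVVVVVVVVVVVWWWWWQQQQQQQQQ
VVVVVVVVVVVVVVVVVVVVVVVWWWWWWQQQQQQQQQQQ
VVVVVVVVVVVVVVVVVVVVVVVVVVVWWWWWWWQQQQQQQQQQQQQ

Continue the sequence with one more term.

Reading off run lengths: V runs 15, 19, 23, 27; W runs 4, 5, 6, 7; Q runs 7, 9, 11, 13 — each is linear in n, where the shown terms are n = 3, 4, 5, 6.
At n = 7 the blocks have lengths 31, 8, 15.

VVVVVVVVVVVVVVVVVVVVVVVVVVVVVVVWWWWWWWWQQQQQQQQQQQQQQQ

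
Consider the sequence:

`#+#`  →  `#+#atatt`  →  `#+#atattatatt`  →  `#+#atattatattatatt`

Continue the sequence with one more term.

#+#atattatattatattatatt

Each term is the previous one with atatt appended.
So the next term is #+#atattatattatatt·atatt.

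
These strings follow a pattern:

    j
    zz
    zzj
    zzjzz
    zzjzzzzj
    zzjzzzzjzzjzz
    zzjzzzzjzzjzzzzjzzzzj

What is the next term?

zzjzzzzjzzjzzzzjzzzzjzzjzzzzjzzjzz

From term 3 onward, concatenate the last term with the second-to-last: zz·j = zzj, zzj·zz = zzjzz, …
So term 8 is zzjzzzzjzzjzzzzjzzzzj·zzjzzzzjzzjzz.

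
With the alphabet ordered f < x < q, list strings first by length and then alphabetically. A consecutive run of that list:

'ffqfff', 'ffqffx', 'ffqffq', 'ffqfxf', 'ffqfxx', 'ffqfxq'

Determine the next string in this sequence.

Treat ffqfxq as a base-3 numeral over the given alphabet and add one, carrying through any trailing q's.

ffqfqf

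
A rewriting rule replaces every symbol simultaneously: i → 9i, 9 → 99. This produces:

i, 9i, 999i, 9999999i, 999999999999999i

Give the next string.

Replace each of the 16 characters of 999999999999999i in place — 99 99 99 99 99 99 99 99 99 99 99 99 99 99 99 9i — and concatenate.

9999999999999999999999999999999i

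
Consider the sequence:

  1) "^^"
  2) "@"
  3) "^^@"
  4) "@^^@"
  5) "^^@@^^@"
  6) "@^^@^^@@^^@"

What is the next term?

This is a Fibonacci-style word recurrence s(k) = s(k−2)·s(k−1): e.g. ^^·@ = ^^@.
So term 7 is ^^@@^^@·@^^@^^@@^^@.

^^@@^^@@^^@^^@@^^@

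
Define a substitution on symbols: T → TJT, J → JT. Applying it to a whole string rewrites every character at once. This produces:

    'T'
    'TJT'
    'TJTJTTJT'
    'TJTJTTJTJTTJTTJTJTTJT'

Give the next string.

TJTJTTJTJTTJTTJTJTTJTJTTJTTJTJTTJTTJTJTTJTJTTJTTJTJTTJT

Replace each of the 21 characters of TJTJTTJTJTTJTTJTJTTJT in place — TJT JT TJT JT TJT TJT JT TJT JT TJT TJT JT TJT TJT JT TJT JT TJT TJT JT TJT — and concatenate.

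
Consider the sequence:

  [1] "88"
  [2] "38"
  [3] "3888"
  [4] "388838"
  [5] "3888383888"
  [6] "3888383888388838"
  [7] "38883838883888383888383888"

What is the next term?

388838388838883838883838883888383888388838

Each term (from the third on) is the previous term followed by the one before it: term 3 = 38·88 = 3888.
So term 8 is 38883838883888383888383888·3888383888388838.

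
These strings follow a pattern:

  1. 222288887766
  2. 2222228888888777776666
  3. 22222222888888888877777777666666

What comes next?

The n-th term is 2n+2 2's then 3n+1 8's then 3n-1 7's then 2n 6's (n = 1, 2, …).
For the next term, n = 4, so the run lengths are 10, 13, 11, 8.

222222222288888888888887777777777766666666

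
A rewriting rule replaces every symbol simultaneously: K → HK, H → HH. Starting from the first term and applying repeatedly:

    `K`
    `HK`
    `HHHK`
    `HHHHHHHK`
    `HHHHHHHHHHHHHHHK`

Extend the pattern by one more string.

HHHHHHHHHHHHHHHHHHHHHHHHHHHHHHHK

φ(HHHHHHHHHHHHHHHK) expands symbol-by-symbol to HH HH HH HH HH HH HH HH HH HH HH HH HH HH HH HK; joining the 16 pieces gives the next term.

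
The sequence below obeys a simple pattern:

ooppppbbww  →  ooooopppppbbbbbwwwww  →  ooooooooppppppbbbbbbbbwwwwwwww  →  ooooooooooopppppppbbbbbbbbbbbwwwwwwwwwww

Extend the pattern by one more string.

Term n consists of 3n-1 o's, followed by n+3 p's, followed by 3n-1 b's, followed by 3n-1 w's (n = 1, 2, …).
Setting n = 5 gives 14, 8, 14, 14 characters in each block.

ooooooooooooooppppppppbbbbbbbbbbbbbbwwwwwwwwwwwwww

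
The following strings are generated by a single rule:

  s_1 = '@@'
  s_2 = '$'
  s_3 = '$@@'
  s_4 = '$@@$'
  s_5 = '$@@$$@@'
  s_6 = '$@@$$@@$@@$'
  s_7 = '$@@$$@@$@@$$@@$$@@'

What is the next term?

$@@$$@@$@@$$@@$$@@$@@$$@@$@@$

Each term (from the third on) is the previous term followed by the one before it: term 3 = $·@@ = $@@.
Continuing: $@@$$@@$@@$$@@$$@@ · $@@$$@@$@@$ gives term 8.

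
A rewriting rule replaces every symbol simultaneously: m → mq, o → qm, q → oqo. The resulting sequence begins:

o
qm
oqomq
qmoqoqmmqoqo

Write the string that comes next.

Rewriting each symbol of qmoqoqmmqoqo: q→oqo, m→mq, o→qm, q→oqo, o→qm, q→oqo, m→mq, m→mq, q→oqo, o→qm, q→oqo, o→qm, which concatenates to oqo mq qm oqo qm oqo mq mq oqo qm oqo qm.

oqomqqmoqoqmoqomqmqoqoqmoqoqm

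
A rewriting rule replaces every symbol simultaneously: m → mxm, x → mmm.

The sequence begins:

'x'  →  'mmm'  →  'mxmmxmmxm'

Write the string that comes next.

mxmmmmmxmmxmmmmmxmmxmmmmmxm

Apply φ to mxmmxmmxm symbol by symbol: m→mxm, x→mmm, m→mxm, m→mxm, x→mmm, m→mxm, m→mxm, x→mmm, m→mxm; joined: mxm mmm mxm mxm mmm mxm mxm mmm mxm.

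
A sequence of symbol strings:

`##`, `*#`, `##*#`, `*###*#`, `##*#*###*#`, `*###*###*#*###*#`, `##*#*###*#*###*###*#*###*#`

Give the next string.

From term 3 onward, concatenate the second-to-last term with the last: ##·*# = ##*#, *#·##*# = *###*#, …
Continuing: *###*###*#*###*# · ##*#*###*#*###*###*#*###*# gives term 8.

*###*###*#*###*###*#*###*#*###*###*#*###*#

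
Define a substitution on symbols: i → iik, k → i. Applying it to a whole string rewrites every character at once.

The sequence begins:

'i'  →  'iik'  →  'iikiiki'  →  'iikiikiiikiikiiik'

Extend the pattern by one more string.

iikiikiiikiikiiikiikiikiiikiikiiikiikiiki

Replace each of the 17 characters of iikiikiiikiikiiik in place — iik iik i iik iik i iik iik iik i iik iik i iik iik iik i — and concatenate.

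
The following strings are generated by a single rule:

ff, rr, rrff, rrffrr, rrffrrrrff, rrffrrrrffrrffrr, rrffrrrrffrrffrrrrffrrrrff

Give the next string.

This is a Fibonacci-style word recurrence s(k) = s(k−1)·s(k−2): e.g. rr·ff = rrff.
So term 8 is rrffrrrrffrrffrrrrffrrrrff·rrffrrrrffrrffrr.

rrffrrrrffrrffrrrrffrrrrffrrffrrrrffrrffrr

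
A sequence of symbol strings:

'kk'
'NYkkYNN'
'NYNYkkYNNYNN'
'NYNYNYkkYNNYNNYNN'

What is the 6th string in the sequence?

s(k+1) = NY·s(k)·YNN, so each term gains NY as a prefix and YNN as a suffix.
From NYNYNYkkYNNYNNYNN, 2 further steps: NYNYNYkkYNNYNNYNN → NYNYNYNYkkYNNYNNYNNYNN → (answer).

NYNYNYNYNYkkYNNYNNYNNYNNYNN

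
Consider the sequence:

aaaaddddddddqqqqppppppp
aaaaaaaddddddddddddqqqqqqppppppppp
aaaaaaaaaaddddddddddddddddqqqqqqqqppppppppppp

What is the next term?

aaaaaaaaaaaaaddddddddddddddddddddqqqqqqqqqqppppppppppppp

Term n consists of 3n-2 a's, followed by 4n d's, followed by 2n q's, followed by 2n+3 p's, where the shown terms are n = 2, 3, 4.
At n = 5 the blocks have lengths 13, 20, 10, 13.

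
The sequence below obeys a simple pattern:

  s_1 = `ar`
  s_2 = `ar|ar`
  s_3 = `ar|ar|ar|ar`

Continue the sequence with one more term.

Each string is two copies of the previous one joined by '|'.
Doubling ar|ar|ar|ar with '|' between the halves:

ar|ar|ar|ar|ar|ar|ar|ar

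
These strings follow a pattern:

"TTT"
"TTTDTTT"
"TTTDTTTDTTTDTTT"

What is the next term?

s(k+1) = s(k)·D·s(k) — each term doubles the last with 'D' between the halves.
Doubling TTTDTTTDTTTDTTT with 'D' between the halves:

TTTDTTTDTTTDTTTDTTTDTTTDTTTDTTT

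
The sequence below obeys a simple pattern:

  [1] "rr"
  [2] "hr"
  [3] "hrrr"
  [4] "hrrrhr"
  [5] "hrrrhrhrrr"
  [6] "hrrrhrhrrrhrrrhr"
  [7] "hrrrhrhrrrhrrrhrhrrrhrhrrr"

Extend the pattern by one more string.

hrrrhrhrrrhrrrhrhrrrhrhrrrhrrrhrhrrrhrrrhr

Each term (from the third on) is the previous term followed by the one before it: term 3 = hr·rr = hrrr.
So term 8 is hrrrhrhrrrhrrrhrhrrrhrhrrr·hrrrhrhrrrhrrrhr.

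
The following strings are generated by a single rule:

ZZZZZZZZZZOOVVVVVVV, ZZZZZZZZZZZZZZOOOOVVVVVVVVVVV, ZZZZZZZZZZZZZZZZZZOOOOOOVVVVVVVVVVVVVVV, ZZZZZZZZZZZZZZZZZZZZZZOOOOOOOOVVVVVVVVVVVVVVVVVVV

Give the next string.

Reading off run lengths: Z runs 10, 14, 18, 22; O runs 2, 4, 6, 8; V runs 7, 11, 15, 19 — each is linear in n, where the shown terms are n = 2, 3, 4, 5.
For the next term, n = 6, so the run lengths are 26, 10, 23.

ZZZZZZZZZZZZZZZZZZZZZZZZZZOOOOOOOOOOVVVVVVVVVVVVVVVVVVVVVVV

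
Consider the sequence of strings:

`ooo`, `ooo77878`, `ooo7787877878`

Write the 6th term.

ooo7787877878778787787877878

Every step adds 77878 to the end: s(k+1) = s(k)·77878.
From ooo7787877878, 3 further steps: ooo7787877878 → ooo778787787877878 → ooo77878778787787877878 → (answer).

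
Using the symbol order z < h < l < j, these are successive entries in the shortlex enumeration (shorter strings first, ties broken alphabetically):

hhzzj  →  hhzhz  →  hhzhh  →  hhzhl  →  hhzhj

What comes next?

Treat hhzhj as a base-4 numeral over the given alphabet and add one, carrying through any trailing j's.

hhzlz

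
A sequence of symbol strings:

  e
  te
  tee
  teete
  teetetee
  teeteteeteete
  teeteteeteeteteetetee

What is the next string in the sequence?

teeteteeteeteteeteteeteeteteeteete

Each term (from the third on) is the previous term followed by the one before it: term 3 = te·e = tee.
The next term joins teeteteeteeteteetetee and teeteteeteete.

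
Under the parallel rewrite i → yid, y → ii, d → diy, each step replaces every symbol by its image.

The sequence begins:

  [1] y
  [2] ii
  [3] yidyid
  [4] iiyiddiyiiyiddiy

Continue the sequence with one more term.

yidyidiiyiddiydiyyidiiyidyidiiyiddiydiyyidii

φ(iiyiddiyiiyiddiy) expands symbol-by-symbol to yid yid ii yid diy diy yid ii yid yid ii yid diy diy yid ii; joining the 16 pieces gives the next term.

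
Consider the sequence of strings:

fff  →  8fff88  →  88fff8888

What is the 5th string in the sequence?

Each term wraps the previous one in 8 on the left and 88 on the right.
From 88fff8888, 2 further steps: 88fff8888 → 888fff888888 → (answer).

8888fff88888888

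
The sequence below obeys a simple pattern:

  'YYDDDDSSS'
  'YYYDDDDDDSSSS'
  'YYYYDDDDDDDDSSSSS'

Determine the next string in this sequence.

YYYYYDDDDDDDDDDSSSSSS

Term n consists of n Y's, followed by 2n D's, followed by n+1 S's, where the shown terms are n = 2, 3, 4.
Setting n = 5 gives 5, 10, 6 characters in each block.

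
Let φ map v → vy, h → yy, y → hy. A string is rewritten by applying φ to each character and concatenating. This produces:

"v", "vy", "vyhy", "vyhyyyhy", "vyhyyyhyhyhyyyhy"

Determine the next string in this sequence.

vyhyyyhyhyhyyyhyyyhyyyhyhyhyyyhy

φ(vyhyyyhyhyhyyyhy) expands symbol-by-symbol to vy hy yy hy hy hy yy hy yy hy yy hy hy hy yy hy; joining the 16 pieces gives the next term.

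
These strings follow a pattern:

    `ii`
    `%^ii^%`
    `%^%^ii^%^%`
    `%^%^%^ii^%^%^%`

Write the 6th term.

Every step adds %^ to the front and ^% to the end of the previous string.
From %^%^%^ii^%^%^%, 2 further steps: %^%^%^ii^%^%^% → %^%^%^%^ii^%^%^%^% → (answer).

%^%^%^%^%^ii^%^%^%^%^%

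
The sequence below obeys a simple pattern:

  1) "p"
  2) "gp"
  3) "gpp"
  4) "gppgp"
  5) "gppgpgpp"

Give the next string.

gppgpgppgppgp

From term 3 onward, concatenate the last term with the second-to-last: gp·p = gpp, gpp·gp = gppgp, …
The next term joins gppgpgpp and gppgp.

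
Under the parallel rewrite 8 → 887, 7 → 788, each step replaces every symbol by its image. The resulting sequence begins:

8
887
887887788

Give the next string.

887887788887887788788887887

Expanding 887887788: 8→887, 8→887, 7→788, 8→887, 8→887, 7→788, 7→788, 8→887, 8→887. Concatenated: 887 887 788 887 887 788 788 887 887.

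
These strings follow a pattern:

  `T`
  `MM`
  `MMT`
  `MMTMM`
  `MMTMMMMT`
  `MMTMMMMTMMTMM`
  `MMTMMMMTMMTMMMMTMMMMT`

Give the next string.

From term 3 onward, concatenate the last term with the second-to-last: MM·T = MMT, MMT·MM = MMTMM, …
The next term joins MMTMMMMTMMTMMMMTMMMMT and MMTMMMMTMMTMM.

MMTMMMMTMMTMMMMTMMMMTMMTMMMMTMMTMM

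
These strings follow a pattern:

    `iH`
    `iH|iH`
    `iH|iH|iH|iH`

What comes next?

s(k+1) = s(k)·|·s(k) — each term doubles the last with '|' between the halves.
Doubling iH|iH|iH|iH with '|' between the halves:

iH|iH|iH|iH|iH|iH|iH|iH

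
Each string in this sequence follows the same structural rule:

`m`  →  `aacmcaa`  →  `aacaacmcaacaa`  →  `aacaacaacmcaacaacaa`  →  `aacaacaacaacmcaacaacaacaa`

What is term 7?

aacaacaacaacaacaacmcaacaacaacaacaacaa

Each term wraps the previous one in aac on the left and caa on the right.
From aacaacaacaacmcaacaacaacaa, 2 further steps: aacaacaacaacmcaacaacaacaa → aacaacaacaacaacmcaacaacaacaacaa → (answer).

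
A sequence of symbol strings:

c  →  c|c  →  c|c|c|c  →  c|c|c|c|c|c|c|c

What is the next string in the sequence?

c|c|c|c|c|c|c|c|c|c|c|c|c|c|c|c

s(k+1) = s(k)·|·s(k) — each term doubles the last with '|' between the halves.
So the next term is two copies of c|c|c|c|c|c|c|c with '|' between the halves.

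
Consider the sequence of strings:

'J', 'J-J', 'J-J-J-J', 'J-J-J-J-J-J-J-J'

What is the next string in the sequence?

Each string is two copies of the previous one joined by '-'.
Doubling J-J-J-J-J-J-J-J with '-' between the halves:

J-J-J-J-J-J-J-J-J-J-J-J-J-J-J-J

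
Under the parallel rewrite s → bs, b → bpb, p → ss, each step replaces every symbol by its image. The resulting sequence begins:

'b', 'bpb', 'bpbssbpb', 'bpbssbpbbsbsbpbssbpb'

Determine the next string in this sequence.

Rewriting the 20 symbols of bpbssbpbbsbsbpbssbpb one by one yields bpb ss bpb bs bs bpb ss bpb bpb bs bpb bs bpb ss bpb bs bs bpb ss bpb; concatenated:

bpbssbpbbsbsbpbssbpbbpbbsbpbbsbpbssbpbbsbsbpbssbpb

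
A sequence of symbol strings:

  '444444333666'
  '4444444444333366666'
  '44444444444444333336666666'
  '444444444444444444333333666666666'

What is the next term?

4444444444444444444444333333366666666666

Each string has the form 4^{4n+2} 3^{n+2} 6^{2n+1} (n = 1, 2, …).
At n = 5 the blocks have lengths 22, 7, 11.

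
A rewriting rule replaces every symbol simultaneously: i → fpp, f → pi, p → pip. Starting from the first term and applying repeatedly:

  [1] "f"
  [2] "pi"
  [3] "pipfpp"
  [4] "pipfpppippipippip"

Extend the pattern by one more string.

pipfpppippipippippipfpppippipfpppipfpppippipfpppip

Applying the rule to each of the 17 symbols of pipfpppippipippip gives the pieces pip fpp pip pi pip pip pip fpp pip pip fpp pip fpp pip pip fpp pip, which concatenate to the answer.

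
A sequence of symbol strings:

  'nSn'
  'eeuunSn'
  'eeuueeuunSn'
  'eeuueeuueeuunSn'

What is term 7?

Every step adds eeuu at the front: s(k+1) = eeuu·s(k).
From eeuueeuueeuunSn, 3 further steps: eeuueeuueeuunSn → eeuueeuueeuueeuunSn → eeuueeuueeuueeuueeuunSn → (answer).

eeuueeuueeuueeuueeuueeuunSn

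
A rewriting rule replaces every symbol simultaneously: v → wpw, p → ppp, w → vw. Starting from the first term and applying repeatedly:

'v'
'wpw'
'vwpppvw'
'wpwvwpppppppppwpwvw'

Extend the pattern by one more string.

vwpppvwwpwvwpppppppppppppppppppppppppppvwpppvwwpwvw

Replace each of the 19 characters of wpwvwpppppppppwpwvw in place — vw ppp vw wpw vw ppp ppp ppp ppp ppp ppp ppp ppp ppp vw ppp vw wpw vw — and concatenate.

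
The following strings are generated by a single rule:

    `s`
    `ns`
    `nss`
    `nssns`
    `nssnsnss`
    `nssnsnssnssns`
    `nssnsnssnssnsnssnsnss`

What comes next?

nssnsnssnssnsnssnsnssnssnsnssnssns

Each term (from the third on) is the previous term followed by the one before it: term 3 = ns·s = nss.
Continuing: nssnsnssnssnsnssnsnss · nssnsnssnssns gives term 8.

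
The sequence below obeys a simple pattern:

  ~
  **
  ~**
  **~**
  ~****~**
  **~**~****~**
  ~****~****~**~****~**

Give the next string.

Each term (from the third on) is the two preceding terms concatenated in order: term 3 = ~·** = ~**.
Continuing: **~**~****~** · ~****~****~**~****~** gives term 8.

**~**~****~**~****~****~**~****~**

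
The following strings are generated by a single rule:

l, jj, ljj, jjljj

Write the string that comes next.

ljjjjljj

Each term (from the third on) is the two preceding terms concatenated in order: term 3 = l·jj = ljj.
Continuing: ljj · jjljj gives term 5.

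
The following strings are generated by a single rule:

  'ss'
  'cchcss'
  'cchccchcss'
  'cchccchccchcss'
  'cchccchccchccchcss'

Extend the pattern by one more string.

Every step adds cchc at the front: s(k+1) = cchc·s(k).
Applying this once more to cchccchccchccchcss:

cchccchccchccchccchcss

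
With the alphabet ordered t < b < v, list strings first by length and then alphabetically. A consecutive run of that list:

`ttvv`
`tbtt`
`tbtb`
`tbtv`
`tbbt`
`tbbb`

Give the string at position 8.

Stepping forward 2 times from tbbb: tbbb → tbbv, then the target.

tbvt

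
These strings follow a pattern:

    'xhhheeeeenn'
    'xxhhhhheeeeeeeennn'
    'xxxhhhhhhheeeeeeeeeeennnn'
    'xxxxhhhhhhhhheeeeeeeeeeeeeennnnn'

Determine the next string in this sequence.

xxxxxhhhhhhhhhhheeeeeeeeeeeeeeeeennnnnn

The n-th term is n x's then 2n+1 h's then 3n+2 e's then n+1 n's (n = 1, 2, …).
At n = 5 the blocks have lengths 5, 11, 17, 6.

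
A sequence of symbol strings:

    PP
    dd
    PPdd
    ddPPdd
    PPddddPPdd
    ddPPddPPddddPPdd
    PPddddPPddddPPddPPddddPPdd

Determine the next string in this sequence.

ddPPddPPddddPPddPPddddPPddddPPddPPddddPPdd

From term 3 onward, concatenate the second-to-last term with the last: PP·dd = PPdd, dd·PPdd = ddPPdd, …
The next term joins ddPPddPPddddPPdd and PPddddPPddddPPddPPddddPPdd.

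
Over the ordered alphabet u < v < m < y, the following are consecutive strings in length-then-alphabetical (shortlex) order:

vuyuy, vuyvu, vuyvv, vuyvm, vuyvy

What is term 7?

Continuing the enumeration 2 steps past vuyvy: vuyvy → vuymu → (answer).

vuymv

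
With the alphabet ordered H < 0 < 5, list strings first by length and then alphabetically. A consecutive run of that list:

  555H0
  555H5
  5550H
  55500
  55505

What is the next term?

5555H

Treat 55505 as a base-3 numeral over the given alphabet and add one, carrying through any trailing 5's.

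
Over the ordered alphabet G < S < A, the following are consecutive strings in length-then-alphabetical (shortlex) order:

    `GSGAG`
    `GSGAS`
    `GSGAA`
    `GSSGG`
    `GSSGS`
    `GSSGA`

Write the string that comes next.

GSSSG

Find the rightmost character of GSSGA below A, bump it to the next letter, and reset everything to its right to G.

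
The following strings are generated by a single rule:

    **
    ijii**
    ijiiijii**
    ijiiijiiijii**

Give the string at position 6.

Every step adds ijii at the front: s(k+1) = ijii·s(k).
From ijiiijiiijii**, 2 further steps: ijiiijiiijii** → ijiiijiiijiiijii** → (answer).

ijiiijiiijiiijiiijii**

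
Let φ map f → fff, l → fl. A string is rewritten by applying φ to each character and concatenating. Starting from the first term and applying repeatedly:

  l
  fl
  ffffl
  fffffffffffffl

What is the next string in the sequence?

ffffffffffffffffffffffffffffffffffffffffl

φ(fffffffffffffl) expands symbol-by-symbol to fff fff fff fff fff fff fff fff fff fff fff fff fff fl; joining the 14 pieces gives the next term.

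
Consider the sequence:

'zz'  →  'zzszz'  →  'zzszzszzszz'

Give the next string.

zzszzszzszzszzszzszzszz

s(k+1) = s(k)·s·s(k) — each term doubles the last with 's' between the halves.
One more doubling of zzszzszzszz gives the answer.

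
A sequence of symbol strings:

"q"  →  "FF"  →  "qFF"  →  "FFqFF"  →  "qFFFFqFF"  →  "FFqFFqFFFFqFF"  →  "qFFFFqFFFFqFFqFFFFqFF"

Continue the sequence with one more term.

FFqFFqFFFFqFFqFFFFqFFFFqFFqFFFFqFF

This is a Fibonacci-style word recurrence s(k) = s(k−2)·s(k−1): e.g. q·FF = qFF.
Continuing: FFqFFqFFFFqFF · qFFFFqFFFFqFFqFFFFqFF gives term 8.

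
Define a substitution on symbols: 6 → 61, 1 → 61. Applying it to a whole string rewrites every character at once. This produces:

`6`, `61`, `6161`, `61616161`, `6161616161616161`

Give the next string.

Rewriting the 16 symbols of 6161616161616161 one by one yields 61 61 61 61 61 61 61 61 61 61 61 61 61 61 61 61; concatenated:

61616161616161616161616161616161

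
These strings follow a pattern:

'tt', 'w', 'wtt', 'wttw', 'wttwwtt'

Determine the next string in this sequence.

wttwwttwttw

This is a Fibonacci-style word recurrence s(k) = s(k−1)·s(k−2): e.g. w·tt = wtt.
Continuing: wttwwtt · wttw gives term 6.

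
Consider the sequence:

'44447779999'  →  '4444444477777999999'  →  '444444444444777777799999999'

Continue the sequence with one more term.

The n-th term is 4n 4's then 2n+1 7's then 2n+2 9's (n = 1, 2, …).
For the next term, n = 4, so the run lengths are 16, 9, 10.

44444444444444447777777779999999999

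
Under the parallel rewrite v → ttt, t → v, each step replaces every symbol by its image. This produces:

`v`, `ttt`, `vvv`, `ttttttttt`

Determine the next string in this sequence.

vvvvvvvvv

Expanding ttttttttt: t→v, t→v, t→v, t→v, t→v, t→v, t→v, t→v, t→v. Concatenated: v v v v v v v v v.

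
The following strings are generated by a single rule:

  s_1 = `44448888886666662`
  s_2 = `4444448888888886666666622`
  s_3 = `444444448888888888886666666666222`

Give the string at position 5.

The n-th term is 2n 4's then 3n 8's then 2n+2 6's then n-1 2's, where the shown terms are n = 2, 3, 4.
For term 5, n = 6, so the run lengths are 12, 18, 14, 5.

4444444444448888888888888888886666666666666622222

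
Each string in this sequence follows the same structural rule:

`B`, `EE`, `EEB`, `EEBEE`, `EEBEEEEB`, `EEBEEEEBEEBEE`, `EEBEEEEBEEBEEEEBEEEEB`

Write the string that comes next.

This is a Fibonacci-style word recurrence s(k) = s(k−1)·s(k−2): e.g. EE·B = EEB.
The next term joins EEBEEEEBEEBEEEEBEEEEB and EEBEEEEBEEBEE.

EEBEEEEBEEBEEEEBEEEEBEEBEEEEBEEBEE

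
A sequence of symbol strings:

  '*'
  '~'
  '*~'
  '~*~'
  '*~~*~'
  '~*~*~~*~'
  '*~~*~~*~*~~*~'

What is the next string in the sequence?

From term 3 onward, concatenate the second-to-last term with the last: *·~ = *~, ~·*~ = ~*~, …
So term 8 is ~*~*~~*~·*~~*~~*~*~~*~.

~*~*~~*~*~~*~~*~*~~*~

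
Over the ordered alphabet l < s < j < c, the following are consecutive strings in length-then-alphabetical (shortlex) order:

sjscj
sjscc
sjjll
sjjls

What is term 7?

Stepping forward 3 times from sjjls: sjjls → sjjlj → sjjlc, then the target.

sjjsl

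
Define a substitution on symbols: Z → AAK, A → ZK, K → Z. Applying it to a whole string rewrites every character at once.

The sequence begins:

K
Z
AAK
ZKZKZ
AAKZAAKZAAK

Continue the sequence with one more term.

ZKZKZAAKZKZKZAAKZKZKZ

Rewriting each symbol of AAKZAAKZAAK: A→ZK, A→ZK, K→Z, Z→AAK, A→ZK, A→ZK, K→Z, Z→AAK, A→ZK, A→ZK, K→Z, which concatenates to ZK ZK Z AAK ZK ZK Z AAK ZK ZK Z.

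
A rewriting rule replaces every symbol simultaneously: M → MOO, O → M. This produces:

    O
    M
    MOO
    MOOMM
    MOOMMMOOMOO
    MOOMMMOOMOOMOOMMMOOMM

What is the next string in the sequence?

Replace each of the 21 characters of MOOMMMOOMOOMOOMMMOOMM in place — MOO M M MOO MOO MOO M M MOO M M MOO M M MOO MOO MOO M M MOO MOO — and concatenate.

MOOMMMOOMOOMOOMMMOOMMMOOMMMOOMOOMOOMMMOOMOO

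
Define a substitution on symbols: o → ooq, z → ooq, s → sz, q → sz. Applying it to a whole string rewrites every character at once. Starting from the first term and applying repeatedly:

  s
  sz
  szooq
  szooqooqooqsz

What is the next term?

Rewriting the 13 symbols of szooqooqooqsz one by one yields sz ooq ooq ooq sz ooq ooq sz ooq ooq sz sz ooq; concatenated:

szooqooqooqszooqooqszooqooqszszooq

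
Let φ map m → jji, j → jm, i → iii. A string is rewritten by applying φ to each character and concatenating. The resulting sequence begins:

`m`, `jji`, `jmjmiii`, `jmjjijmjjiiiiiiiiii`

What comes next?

jmjjijmjmiiijmjjijmjmiiiiiiiiiiiiiiiiiiiiiiiiiiiiii

φ(jmjjijmjjiiiiiiiiii) expands symbol-by-symbol to jm jji jm jm iii jm jji jm jm iii iii iii iii iii iii iii iii iii iii; joining the 19 pieces gives the next term.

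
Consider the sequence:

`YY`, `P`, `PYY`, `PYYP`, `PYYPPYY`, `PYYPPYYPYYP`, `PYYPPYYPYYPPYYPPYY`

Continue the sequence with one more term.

From term 3 onward, concatenate the last term with the second-to-last: P·YY = PYY, PYY·P = PYYP, …
The next term joins PYYPPYYPYYPPYYPPYY and PYYPPYYPYYP.

PYYPPYYPYYPPYYPPYYPYYPPYYPYYP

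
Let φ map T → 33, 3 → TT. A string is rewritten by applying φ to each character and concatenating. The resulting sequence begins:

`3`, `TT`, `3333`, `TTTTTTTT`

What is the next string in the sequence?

3333333333333333

Rewriting each symbol of TTTTTTTT: T→33, T→33, T→33, T→33, T→33, T→33, T→33, T→33, which concatenates to 33 33 33 33 33 33 33 33.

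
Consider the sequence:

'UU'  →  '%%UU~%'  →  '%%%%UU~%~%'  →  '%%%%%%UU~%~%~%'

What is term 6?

s(k+1) = %%·s(k)·~%, so each term gains %% as a prefix and ~% as a suffix.
From %%%%%%UU~%~%~%, 2 further steps: %%%%%%UU~%~%~% → %%%%%%%%UU~%~%~%~% → (answer).

%%%%%%%%%%UU~%~%~%~%~%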